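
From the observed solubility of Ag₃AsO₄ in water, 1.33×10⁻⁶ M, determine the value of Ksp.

Ksp = 8.45×10⁻²³

Ag₃AsO₄(s) ⇌ 3 Ag⁺(aq) + AsO₄³⁻(aq)
With molar solubility s: [Ag⁺] = 3s, [AsO₄³⁻] = s.
Ksp = [Ag⁺]^3[AsO₄³⁻] = (3s)^3 · s = 27s^4
Ksp = 27 × (1.33×10⁻⁶)^4 = 8.45×10⁻²³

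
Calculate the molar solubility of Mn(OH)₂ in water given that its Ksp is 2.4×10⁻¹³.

Mn(OH)₂(s) ⇌ Mn²⁺(aq) + 2 OH⁻(aq)
Call the molar solubility s, so that [Mn²⁺] = s and [OH⁻] = 2s.
Ksp = [Mn²⁺][OH⁻]^2 = s · (2s)^2 = 4s^3
4s^3 = 2.4×10⁻¹³  ⇒  s^3 = 6.0×10⁻¹⁴
s = 3.9×10⁻⁵ mol L⁻¹

3.9×10⁻⁵ M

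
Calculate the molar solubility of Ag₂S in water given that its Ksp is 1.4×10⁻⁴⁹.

Ag₂S(s) ⇌ 2 Ag⁺(aq) + S²⁻(aq)
If s mol/L of Ag₂S dissolves, [Ag⁺] = 2s and [S²⁻] = s.
Ksp = [Ag⁺]^2[S²⁻] = (2s)^2 · s = 4s^3
4s^3 = 1.4×10⁻⁴⁹  ⇒  s^3 = 3.5×10⁻⁵⁰
Taking the 3rd root, s = 3.3×10⁻¹⁷ mol/L.

3.3×10⁻¹⁷ M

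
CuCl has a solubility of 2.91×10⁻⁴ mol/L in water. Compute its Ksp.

CuCl(s) ⇌ Cu⁺(aq) + Cl⁻(aq)
With molar solubility s: [Cu⁺] = s, [Cl⁻] = s.
Ksp = [Cu⁺][Cl⁻] = s · s = s^2
Ksp = (2.91×10⁻⁴)^2 = 8.47×10⁻⁸

Ksp = 8.47×10⁻⁸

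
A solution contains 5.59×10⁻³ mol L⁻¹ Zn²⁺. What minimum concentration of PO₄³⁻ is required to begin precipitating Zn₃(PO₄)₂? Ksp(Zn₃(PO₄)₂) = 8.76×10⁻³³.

Each salt precipitates once Q = Ksp for that salt.
Zn₃(PO₄)₂(s) ⇌ 3 Zn²⁺(aq) + 2 PO₄³⁻(aq)
Ksp = [Zn²⁺]^3[PO₄³⁻]^2 = [PO₄³⁻]^2(5.59×10⁻³)^3
[PO₄³⁻]^2 = 8.76×10⁻³³ / (5.59×10⁻³)^3 = 5.01×10⁻²⁶
[PO₄³⁻] = 2.24×10⁻¹³ mol L⁻¹

2.24×10⁻¹³ M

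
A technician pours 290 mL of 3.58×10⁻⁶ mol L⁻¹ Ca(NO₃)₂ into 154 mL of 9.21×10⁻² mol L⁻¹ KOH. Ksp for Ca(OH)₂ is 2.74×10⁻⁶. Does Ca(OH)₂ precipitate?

Total volume after mixing = 290 + 154 = 444 mL.
[Ca²⁺] = (3.58×10⁻⁶)(290)/444 = 2.34×10⁻⁶ mol L⁻¹
[OH⁻] = (9.21×10⁻²)(154)/444 = 3.19×10⁻² mol L⁻¹
Q = [Ca²⁺][OH⁻]^2 = 2.39×10⁻⁹
Q < Ksp (2.39×10⁻⁹ vs 2.74×10⁻⁶); the solution remains unsaturated and no precipitate forms.

No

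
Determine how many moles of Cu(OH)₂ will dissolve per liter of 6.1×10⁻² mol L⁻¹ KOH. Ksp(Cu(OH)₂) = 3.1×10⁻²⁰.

Cu(OH)₂(s) ⇌ Cu²⁺(aq) + 2 OH⁻(aq)
The solution already contains OH⁻ at 6.1×10⁻² mol L⁻¹. Let s be the molar solubility of Cu(OH)₂.
[OH⁻] ≈ 6.1×10⁻² mol L⁻¹ (common ion dominates); [Cu²⁺] = s.
Ksp = [Cu²⁺][OH⁻]^2 = s(6.1×10⁻²)^2
s = 3.1×10⁻²⁰ / (6.1×10⁻²)^2 = 8.3×10⁻¹⁸
s = 8.3×10⁻¹⁸ mol L⁻¹

8.3×10⁻¹⁸ M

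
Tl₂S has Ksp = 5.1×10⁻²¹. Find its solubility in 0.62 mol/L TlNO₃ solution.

1.3×10⁻²⁰ M

Tl₂S(s) ⇌ 2 Tl⁺(aq) + S²⁻(aq)
Let s be the solubility of Tl₂S here. The common ion gives [Tl⁺] ≈ 0.62 mol/L, and [S²⁻] = s.
Ksp = [Tl⁺]^2[S²⁻] = (0.62)^2s
s = 5.1×10⁻²¹ / (0.62)^2 = 1.3×10⁻²⁰
s = 1.3×10⁻²⁰ mol/L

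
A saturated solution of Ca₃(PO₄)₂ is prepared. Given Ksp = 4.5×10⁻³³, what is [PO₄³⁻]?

Ca₃(PO₄)₂(s) ⇌ 3 Ca²⁺(aq) + 2 PO₄³⁻(aq)
With molar solubility s: [Ca²⁺] = 3s, [PO₄³⁻] = 2s.
Ksp = [Ca²⁺]^3[PO₄³⁻]^2 = (3s)^3 · (2s)^2 = 108s^5 = 4.5×10⁻³³
s = 1.3×10⁻⁷ mol L⁻¹
[PO₄³⁻] = 2s = 2.7×10⁻⁷ mol L⁻¹

2.7×10⁻⁷ M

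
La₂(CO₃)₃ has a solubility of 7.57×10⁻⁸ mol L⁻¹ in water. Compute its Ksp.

La₂(CO₃)₃(s) ⇌ 2 La³⁺(aq) + 3 CO₃²⁻(aq)
Let s be the molar solubility. Then [La³⁺] = 2s and [CO₃²⁻] = 3s.
Ksp = [La³⁺]^2[CO₃²⁻]^3 = (2s)^2 · (3s)^3 = 108s^5
Ksp = 108 × (7.57×10⁻⁸)^5 = 2.68×10⁻³⁴

Ksp = 2.68×10⁻³⁴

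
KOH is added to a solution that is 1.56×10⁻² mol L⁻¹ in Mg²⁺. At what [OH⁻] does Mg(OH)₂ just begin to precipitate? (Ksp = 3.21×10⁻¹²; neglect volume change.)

1.43×10⁻⁵ M

Precipitation of each salt begins when its ion product equals Ksp.
Mg(OH)₂(s) ⇌ Mg²⁺(aq) + 2 OH⁻(aq)
Ksp = [Mg²⁺][OH⁻]^2 = [OH⁻]^2(1.56×10⁻²)
[OH⁻]^2 = 3.21×10⁻¹² / (1.56×10⁻²) = 2.06×10⁻¹⁰
[OH⁻] = 1.43×10⁻⁵ mol L⁻¹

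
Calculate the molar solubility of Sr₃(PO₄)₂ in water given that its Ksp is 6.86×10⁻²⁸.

1.45×10⁻⁶ M

Sr₃(PO₄)₂(s) ⇌ 3 Sr²⁺(aq) + 2 PO₄³⁻(aq)
Let s be the molar solubility. Then [Sr²⁺] = 3s and [PO₄³⁻] = 2s.
Ksp = [Sr²⁺]^3[PO₄³⁻]^2 = (3s)^3 · (2s)^2 = 108s^5
108s^5 = 6.86×10⁻²⁸  ⇒  s^5 = 6.35×10⁻³⁰
s = 1.45×10⁻⁶ mol/L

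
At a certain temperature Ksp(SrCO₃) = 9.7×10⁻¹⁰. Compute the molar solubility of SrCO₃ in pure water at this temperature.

3.1×10⁻⁵ M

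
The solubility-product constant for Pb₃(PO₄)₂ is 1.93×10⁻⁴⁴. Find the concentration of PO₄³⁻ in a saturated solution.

1.42×10⁻⁹ M

Pb₃(PO₄)₂(s) ⇌ 3 Pb²⁺(aq) + 2 PO₄³⁻(aq)
If s mol/L of Pb₃(PO₄)₂ dissolves, [Pb²⁺] = 3s and [PO₄³⁻] = 2s.
Ksp = [Pb²⁺]^3[PO₄³⁻]^2 = (3s)^3 · (2s)^2 = 108s^5 = 1.93×10⁻⁴⁴
s = 7.09×10⁻¹⁰ M
[PO₄³⁻] = 2s = 1.42×10⁻⁹ M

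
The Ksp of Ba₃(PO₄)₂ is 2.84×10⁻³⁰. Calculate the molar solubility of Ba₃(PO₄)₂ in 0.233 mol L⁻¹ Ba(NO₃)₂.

Ba₃(PO₄)₂(s) ⇌ 3 Ba²⁺(aq) + 2 PO₄³⁻(aq)
With Ba²⁺ already at 0.233 mol L⁻¹ and s small, take [Ba²⁺] ≈ 0.233 mol L⁻¹ and [PO₄³⁻] = 2s.
Ksp = [Ba²⁺]^3[PO₄³⁻]^2 = (0.233)^3(2s)^2
(2s)^2 = 2.84×10⁻³⁰ / (0.233)^3 = 2.25×10⁻²⁸
s = 7.49×10⁻¹⁵ mol L⁻¹

7.49×10⁻¹⁵ M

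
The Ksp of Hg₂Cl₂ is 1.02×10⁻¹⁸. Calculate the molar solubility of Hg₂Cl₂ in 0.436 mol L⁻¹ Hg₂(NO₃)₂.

7.65×10⁻¹⁰ M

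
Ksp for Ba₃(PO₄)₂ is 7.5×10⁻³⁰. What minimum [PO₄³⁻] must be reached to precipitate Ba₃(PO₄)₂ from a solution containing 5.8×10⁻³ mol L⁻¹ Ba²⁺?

Precipitation of each salt begins when its ion product equals Ksp.
Ba₃(PO₄)₂(s) ⇌ 3 Ba²⁺(aq) + 2 PO₄³⁻(aq)
Ksp = [Ba²⁺]^3[PO₄³⁻]^2 = [PO₄³⁻]^2(5.8×10⁻³)^3
[PO₄³⁻]^2 = 7.5×10⁻³⁰ / (5.8×10⁻³)^3 = 3.8×10⁻²³
[PO₄³⁻] = 6.2×10⁻¹² mol L⁻¹

6.2×10⁻¹² M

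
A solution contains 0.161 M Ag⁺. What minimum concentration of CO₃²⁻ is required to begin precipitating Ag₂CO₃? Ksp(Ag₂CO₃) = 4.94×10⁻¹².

The threshold for precipitation is Q = Ksp.
Ag₂CO₃(s) ⇌ 2 Ag⁺(aq) + CO₃²⁻(aq)
Ksp = [Ag⁺]^2[CO₃²⁻] = [CO₃²⁻](0.161)^2
[CO₃²⁻] = 4.94×10⁻¹² / (0.161)^2 = 1.91×10⁻¹⁰
[CO₃²⁻] = 1.91×10⁻¹⁰ M

1.91×10⁻¹⁰ M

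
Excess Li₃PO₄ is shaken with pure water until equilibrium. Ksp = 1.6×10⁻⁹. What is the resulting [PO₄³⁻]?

2.8×10⁻³ M

Li₃PO₄(s) ⇌ 3 Li⁺(aq) + PO₄³⁻(aq)
If s mol/L of Li₃PO₄ dissolves, [Li⁺] = 3s and [PO₄³⁻] = s.
Ksp = [Li⁺]^3[PO₄³⁻] = (3s)^3 · s = 27s^4 = 1.6×10⁻⁹
s = 2.8×10⁻³ mol L⁻¹
[PO₄³⁻] = s = 2.8×10⁻³ mol L⁻¹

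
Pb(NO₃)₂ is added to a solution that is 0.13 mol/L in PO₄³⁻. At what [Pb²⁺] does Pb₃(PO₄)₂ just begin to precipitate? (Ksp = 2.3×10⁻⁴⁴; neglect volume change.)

1.1×10⁻¹⁴ M

A salt starts to precipitate once the ion product Q reaches its Ksp.
Pb₃(PO₄)₂(s) ⇌ 3 Pb²⁺(aq) + 2 PO₄³⁻(aq)
Ksp = [Pb²⁺]^3[PO₄³⁻]^2 = [Pb²⁺]^3(0.13)^2
[Pb²⁺]^3 = 2.3×10⁻⁴⁴ / (0.13)^2 = 1.4×10⁻⁴²
[Pb²⁺] = 1.1×10⁻¹⁴ mol/L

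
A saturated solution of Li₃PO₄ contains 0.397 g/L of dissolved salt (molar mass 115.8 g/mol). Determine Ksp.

Ksp = 3.73×10⁻⁹

s = (0.397 g L⁻¹)/(115.8 g mol⁻¹) = 3.4283×10⁻³ M
Li₃PO₄(s) ⇌ 3 Li⁺(aq) + PO₄³⁻(aq)
If s mol/L of Li₃PO₄ dissolves, [Li⁺] = 3s and [PO₄³⁻] = s.
Ksp = [Li⁺]^3[PO₄³⁻] = (3s)^3 · s = 27s^4
Ksp = 27 × (3.4283×10⁻³)^4 = 3.73×10⁻⁹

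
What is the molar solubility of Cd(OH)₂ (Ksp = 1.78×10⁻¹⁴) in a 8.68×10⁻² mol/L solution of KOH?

2.36×10⁻¹² M

Cd(OH)₂(s) ⇌ Cd²⁺(aq) + 2 OH⁻(aq)
The solution already contains OH⁻ at 8.68×10⁻² mol/L. Let s be the molar solubility of Cd(OH)₂.
[OH⁻] ≈ 8.68×10⁻² mol/L (common ion dominates); [Cd²⁺] = s.
Ksp = [Cd²⁺][OH⁻]^2 = s(8.68×10⁻²)^2
s = 1.78×10⁻¹⁴ / (8.68×10⁻²)^2 = 2.36×10⁻¹²
s = 2.36×10⁻¹² mol/L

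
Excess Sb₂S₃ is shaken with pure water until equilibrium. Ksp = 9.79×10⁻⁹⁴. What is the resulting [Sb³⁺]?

1.96×10⁻¹⁹ M

Sb₂S₃(s) ⇌ 2 Sb³⁺(aq) + 3 S²⁻(aq)
For each mole of Sb₂S₃ that dissolves per liter, [Sb³⁺] = 2s and [S²⁻] = 3s; let s denote this solubility.
Ksp = [Sb³⁺]^2[S²⁻]^3 = (2s)^2 · (3s)^3 = 108s^5 = 9.79×10⁻⁹⁴
s = 9.81×10⁻²⁰ mol L⁻¹
[Sb³⁺] = 2s = 1.96×10⁻¹⁹ mol L⁻¹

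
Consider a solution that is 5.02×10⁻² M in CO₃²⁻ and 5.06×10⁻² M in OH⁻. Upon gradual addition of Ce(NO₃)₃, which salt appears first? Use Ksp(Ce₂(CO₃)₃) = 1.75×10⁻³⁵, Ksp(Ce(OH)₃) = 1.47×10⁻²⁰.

Ce(OH)₃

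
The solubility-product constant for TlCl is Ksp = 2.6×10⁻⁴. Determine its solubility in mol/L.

1.6×10⁻² M

TlCl(s) ⇌ Tl⁺(aq) + Cl⁻(aq)
With molar solubility s: [Tl⁺] = s, [Cl⁻] = s.
Ksp = [Tl⁺][Cl⁻] = s · s = s^2
s^2 = 2.6×10⁻⁴
s = 1.6×10⁻² mol/L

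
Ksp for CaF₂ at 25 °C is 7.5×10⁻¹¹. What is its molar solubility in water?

2.7×10⁻⁴ M

CaF₂(s) ⇌ Ca²⁺(aq) + 2 F⁻(aq)
With molar solubility s: [Ca²⁺] = s, [F⁻] = 2s.
Ksp = [Ca²⁺][F⁻]^2 = s · (2s)^2 = 4s^3
4s^3 = 7.5×10⁻¹¹  ⇒  s^3 = 1.9×10⁻¹¹
s = 2.7×10⁻⁴ mol/L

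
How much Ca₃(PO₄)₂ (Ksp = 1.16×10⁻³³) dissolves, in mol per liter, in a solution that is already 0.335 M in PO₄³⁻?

7.26×10⁻¹² M

Ca₃(PO₄)₂(s) ⇌ 3 Ca²⁺(aq) + 2 PO₄³⁻(aq)
The solution already contains PO₄³⁻ at 0.335 M. Let s be the molar solubility of Ca₃(PO₄)₂.
[PO₄³⁻] ≈ 0.335 M (common ion dominates); [Ca²⁺] = 3s.
Ksp = [Ca²⁺]^3[PO₄³⁻]^2 = (3s)^3(0.335)^2
(3s)^3 = 1.16×10⁻³³ / (0.335)^2 = 1.03×10⁻³²
s = 7.26×10⁻¹² M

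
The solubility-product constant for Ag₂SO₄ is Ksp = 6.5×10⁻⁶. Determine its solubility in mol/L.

Ag₂SO₄(s) ⇌ 2 Ag⁺(aq) + SO₄²⁻(aq)
If s mol/L of Ag₂SO₄ dissolves, [Ag⁺] = 2s and [SO₄²⁻] = s.
Ksp = [Ag⁺]^2[SO₄²⁻] = (2s)^2 · s = 4s^3
4s^3 = 6.5×10⁻⁶  ⇒  s^3 = 1.6×10⁻⁶
Taking the 3rd root, s = 1.2×10⁻² M.

1.2×10⁻² M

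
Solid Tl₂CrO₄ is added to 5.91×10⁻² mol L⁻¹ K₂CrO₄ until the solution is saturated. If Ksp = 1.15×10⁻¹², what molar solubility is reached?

2.21×10⁻⁶ M

Tl₂CrO₄(s) ⇌ 2 Tl⁺(aq) + CrO₄²⁻(aq)
CrO₄²⁻ is already present at 5.91×10⁻² mol L⁻¹. If s mol/L of Tl₂CrO₄ dissolves, [Tl⁺] = 2s while [CrO₄²⁻] ≈ 5.91×10⁻² mol L⁻¹.
Ksp = [Tl⁺]^2[CrO₄²⁻] = (2s)^2(5.91×10⁻²)
(2s)^2 = 1.15×10⁻¹² / (5.91×10⁻²) = 1.95×10⁻¹¹
s = 2.21×10⁻⁶ mol L⁻¹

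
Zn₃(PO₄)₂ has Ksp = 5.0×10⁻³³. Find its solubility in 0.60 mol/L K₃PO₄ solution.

8.0×10⁻¹² M

Zn₃(PO₄)₂(s) ⇌ 3 Zn²⁺(aq) + 2 PO₄³⁻(aq)
PO₄³⁻ is already present at 0.60 mol/L. If s mol/L of Zn₃(PO₄)₂ dissolves, [Zn²⁺] = 3s while [PO₄³⁻] ≈ 0.60 mol/L.
Ksp = [Zn²⁺]^3[PO₄³⁻]^2 = (3s)^3(0.60)^2
(3s)^3 = 5.0×10⁻³³ / (0.60)^2 = 1.4×10⁻³²
s = 8.0×10⁻¹² mol/L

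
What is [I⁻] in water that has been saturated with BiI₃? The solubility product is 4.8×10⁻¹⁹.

3.5×10⁻⁵ M

BiI₃(s) ⇌ Bi³⁺(aq) + 3 I⁻(aq)
With molar solubility s: [Bi³⁺] = s, [I⁻] = 3s.
Ksp = [Bi³⁺][I⁻]^3 = s · (3s)^3 = 27s^4 = 4.8×10⁻¹⁹
s = 1.2×10⁻⁵ mol/L
[I⁻] = 3s = 3.5×10⁻⁵ mol/L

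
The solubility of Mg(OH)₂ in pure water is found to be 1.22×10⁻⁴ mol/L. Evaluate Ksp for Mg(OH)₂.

Mg(OH)₂(s) ⇌ Mg²⁺(aq) + 2 OH⁻(aq)
If s mol/L of Mg(OH)₂ dissolves, [Mg²⁺] = s and [OH⁻] = 2s.
Ksp = [Mg²⁺][OH⁻]^2 = s · (2s)^2 = 4s^3
Ksp = 4 × (1.22×10⁻⁴)^3 = 7.26×10⁻¹²

Ksp = 7.26×10⁻¹²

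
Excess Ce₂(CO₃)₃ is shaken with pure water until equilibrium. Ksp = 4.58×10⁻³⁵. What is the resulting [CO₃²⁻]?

1.59×10⁻⁷ M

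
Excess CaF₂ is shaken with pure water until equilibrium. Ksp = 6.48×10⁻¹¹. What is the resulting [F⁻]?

CaF₂(s) ⇌ Ca²⁺(aq) + 2 F⁻(aq)
Call the molar solubility s, so that [Ca²⁺] = s and [F⁻] = 2s.
Ksp = [Ca²⁺][F⁻]^2 = s · (2s)^2 = 4s^3 = 6.48×10⁻¹¹
s = 2.53×10⁻⁴ M
[F⁻] = 2s = 5.06×10⁻⁴ M

5.06×10⁻⁴ M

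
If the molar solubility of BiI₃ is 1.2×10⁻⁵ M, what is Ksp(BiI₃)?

BiI₃(s) ⇌ Bi³⁺(aq) + 3 I⁻(aq)
With molar solubility s: [Bi³⁺] = s, [I⁻] = 3s.
Ksp = [Bi³⁺][I⁻]^3 = s · (3s)^3 = 27s^4
Ksp = 27 × (1.2×10⁻⁵)^4 = 5.6×10⁻¹⁹

Ksp = 5.6×10⁻¹⁹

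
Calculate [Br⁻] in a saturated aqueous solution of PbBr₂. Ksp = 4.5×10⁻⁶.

2.1×10⁻² M

PbBr₂(s) ⇌ Pb²⁺(aq) + 2 Br⁻(aq)
Let s be the molar solubility. Then [Pb²⁺] = s and [Br⁻] = 2s.
Ksp = [Pb²⁺][Br⁻]^2 = s · (2s)^2 = 4s^3 = 4.5×10⁻⁶
s = 1.0×10⁻² mol/L
[Br⁻] = 2s = 2.1×10⁻² mol/L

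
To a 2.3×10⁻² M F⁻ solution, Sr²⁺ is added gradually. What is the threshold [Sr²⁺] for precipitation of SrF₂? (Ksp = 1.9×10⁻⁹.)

Each salt precipitates once Q = Ksp for that salt.
SrF₂(s) ⇌ Sr²⁺(aq) + 2 F⁻(aq)
Ksp = [Sr²⁺][F⁻]^2 = [Sr²⁺](2.3×10⁻²)^2
[Sr²⁺] = 1.9×10⁻⁹ / (2.3×10⁻²)^2 = 3.6×10⁻⁶
[Sr²⁺] = 3.6×10⁻⁶ M

3.6×10⁻⁶ M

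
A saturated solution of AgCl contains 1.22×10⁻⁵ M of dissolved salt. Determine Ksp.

Ksp = 1.49×10⁻¹⁰

AgCl(s) ⇌ Ag⁺(aq) + Cl⁻(aq)
With molar solubility s: [Ag⁺] = s, [Cl⁻] = s.
Ksp = [Ag⁺][Cl⁻] = s · s = s^2
Ksp = (1.22×10⁻⁵)^2 = 1.49×10⁻¹⁰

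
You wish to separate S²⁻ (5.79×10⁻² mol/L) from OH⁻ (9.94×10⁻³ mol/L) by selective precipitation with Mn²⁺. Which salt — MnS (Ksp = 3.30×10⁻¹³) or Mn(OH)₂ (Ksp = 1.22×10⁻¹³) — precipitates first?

MnS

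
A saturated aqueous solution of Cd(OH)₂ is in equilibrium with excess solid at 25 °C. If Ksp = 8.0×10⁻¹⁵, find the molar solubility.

1.3×10⁻⁵ M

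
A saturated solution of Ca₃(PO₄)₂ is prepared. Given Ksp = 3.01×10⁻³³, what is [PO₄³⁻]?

2.46×10⁻⁷ M

Ca₃(PO₄)₂(s) ⇌ 3 Ca²⁺(aq) + 2 PO₄³⁻(aq)
Call the molar solubility s, so that [Ca²⁺] = 3s and [PO₄³⁻] = 2s.
Ksp = [Ca²⁺]^3[PO₄³⁻]^2 = (3s)^3 · (2s)^2 = 108s^5 = 3.01×10⁻³³
s = 1.23×10⁻⁷ M
[PO₄³⁻] = 2s = 2.46×10⁻⁷ M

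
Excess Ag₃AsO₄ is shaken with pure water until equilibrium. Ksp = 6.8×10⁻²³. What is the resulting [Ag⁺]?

3.8×10⁻⁶ M

Ag₃AsO₄(s) ⇌ 3 Ag⁺(aq) + AsO₄³⁻(aq)
For each mole of Ag₃AsO₄ that dissolves per liter, [Ag⁺] = 3s and [AsO₄³⁻] = s; let s denote this solubility.
Ksp = [Ag⁺]^3[AsO₄³⁻] = (3s)^3 · s = 27s^4 = 6.8×10⁻²³
s = 1.3×10⁻⁶ mol/L
[Ag⁺] = 3s = 3.8×10⁻⁶ mol/L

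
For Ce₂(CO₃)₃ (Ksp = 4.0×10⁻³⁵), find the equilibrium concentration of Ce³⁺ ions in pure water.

1.0×10⁻⁷ M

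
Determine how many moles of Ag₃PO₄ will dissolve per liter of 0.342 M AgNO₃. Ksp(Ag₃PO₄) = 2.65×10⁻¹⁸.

6.62×10⁻¹⁷ M

Ag₃PO₄(s) ⇌ 3 Ag⁺(aq) + PO₄³⁻(aq)
Ag⁺ is already present at 0.342 M. If s mol/L of Ag₃PO₄ dissolves, [PO₄³⁻] = s while [Ag⁺] ≈ 0.342 M.
Ksp = [Ag⁺]^3[PO₄³⁻] = (0.342)^3s
s = 2.65×10⁻¹⁸ / (0.342)^3 = 6.62×10⁻¹⁷
s = 6.62×10⁻¹⁷ M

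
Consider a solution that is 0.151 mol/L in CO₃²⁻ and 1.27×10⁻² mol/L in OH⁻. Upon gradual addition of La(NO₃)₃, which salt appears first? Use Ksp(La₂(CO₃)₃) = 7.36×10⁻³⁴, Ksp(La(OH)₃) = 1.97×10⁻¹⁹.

La₂(CO₃)₃

Precipitation of each salt begins when its ion product equals Ksp.
For La₂(CO₃)₃: [La³⁺] = (Ksp/[CO₃²⁻]^3)^(1/2) = 4.62×10⁻¹⁶ mol/L
For La(OH)₃: [La³⁺] = (Ksp/[OH⁻]^3) = 9.62×10⁻¹⁴ mol/L
Since La₂(CO₃)₃ needs less La³⁺ to reach saturation, it precipitates first.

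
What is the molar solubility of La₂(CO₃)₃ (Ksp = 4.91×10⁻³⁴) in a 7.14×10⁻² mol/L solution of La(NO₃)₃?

La₂(CO₃)₃(s) ⇌ 2 La³⁺(aq) + 3 CO₃²⁻(aq)
With La³⁺ already at 7.14×10⁻² mol/L and s small, take [La³⁺] ≈ 7.14×10⁻² mol/L and [CO₃²⁻] = 3s.
Ksp = [La³⁺]^2[CO₃²⁻]^3 = (7.14×10⁻²)^2(3s)^3
(3s)^3 = 4.91×10⁻³⁴ / (7.14×10⁻²)^2 = 9.63×10⁻³²
s = 1.53×10⁻¹¹ mol/L

1.53×10⁻¹¹ M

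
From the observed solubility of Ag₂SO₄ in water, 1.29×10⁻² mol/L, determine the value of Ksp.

Ag₂SO₄(s) ⇌ 2 Ag⁺(aq) + SO₄²⁻(aq)
Call the molar solubility s, so that [Ag⁺] = 2s and [SO₄²⁻] = s.
Ksp = [Ag⁺]^2[SO₄²⁻] = (2s)^2 · s = 4s^3
Ksp = 4 × (1.29×10⁻²)^3 = 8.59×10⁻⁶

Ksp = 8.59×10⁻⁶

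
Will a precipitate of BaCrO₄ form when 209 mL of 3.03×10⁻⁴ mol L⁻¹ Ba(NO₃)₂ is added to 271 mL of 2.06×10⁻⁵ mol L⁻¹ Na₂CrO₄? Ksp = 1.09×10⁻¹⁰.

Yes

Total volume after mixing = 209 + 271 = 480 mL.
[Ba²⁺] = (3.03×10⁻⁴)(209)/480 = 1.32×10⁻⁴ mol L⁻¹
[CrO₄²⁻] = (2.06×10⁻⁵)(271)/480 = 1.16×10⁻⁵ mol L⁻¹
Q = [Ba²⁺][CrO₄²⁻] = 1.53×10⁻⁹
Since Q (1.53×10⁻⁹) exceeds Ksp (1.09×10⁻¹⁰), BaCrO₄ will precipitate.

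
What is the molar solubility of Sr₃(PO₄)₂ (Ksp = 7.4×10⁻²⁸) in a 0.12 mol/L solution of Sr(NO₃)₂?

3.3×10⁻¹³ M

Sr₃(PO₄)₂(s) ⇌ 3 Sr²⁺(aq) + 2 PO₄³⁻(aq)
The solution already contains Sr²⁺ at 0.12 mol/L. Let s be the molar solubility of Sr₃(PO₄)₂.
[Sr²⁺] ≈ 0.12 mol/L (common ion dominates); [PO₄³⁻] = 2s.
Ksp = [Sr²⁺]^3[PO₄³⁻]^2 = (0.12)^3(2s)^2
(2s)^2 = 7.4×10⁻²⁸ / (0.12)^3 = 4.3×10⁻²⁵
s = 3.3×10⁻¹³ mol/L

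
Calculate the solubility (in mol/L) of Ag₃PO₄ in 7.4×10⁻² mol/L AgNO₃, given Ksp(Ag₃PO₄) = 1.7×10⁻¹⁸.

Ag₃PO₄(s) ⇌ 3 Ag⁺(aq) + PO₄³⁻(aq)
The solution already contains Ag⁺ at 7.4×10⁻² mol/L. Let s be the molar solubility of Ag₃PO₄.
[Ag⁺] ≈ 7.4×10⁻² mol/L (common ion dominates); [PO₄³⁻] = s.
Ksp = [Ag⁺]^3[PO₄³⁻] = (7.4×10⁻²)^3s
s = 1.7×10⁻¹⁸ / (7.4×10⁻²)^3 = 4.2×10⁻¹⁵
s = 4.2×10⁻¹⁵ mol/L

4.2×10⁻¹⁵ M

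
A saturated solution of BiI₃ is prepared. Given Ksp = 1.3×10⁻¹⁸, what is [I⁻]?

4.4×10⁻⁵ M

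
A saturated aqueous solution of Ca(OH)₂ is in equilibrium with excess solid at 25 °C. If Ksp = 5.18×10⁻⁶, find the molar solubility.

Ca(OH)₂(s) ⇌ Ca²⁺(aq) + 2 OH⁻(aq)
If s mol/L of Ca(OH)₂ dissolves, [Ca²⁺] = s and [OH⁻] = 2s.
Ksp = [Ca²⁺][OH⁻]^2 = s · (2s)^2 = 4s^3
4s^3 = 5.18×10⁻⁶  ⇒  s^3 = 1.30×10⁻⁶
s = (1.30×10⁻⁶)^(1/3) = 1.09×10⁻² mol/L

1.09×10⁻² M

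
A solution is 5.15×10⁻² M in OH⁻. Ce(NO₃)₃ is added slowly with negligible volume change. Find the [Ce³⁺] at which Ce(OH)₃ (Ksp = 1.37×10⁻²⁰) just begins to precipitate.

1.00×10⁻¹⁶ M

The threshold for precipitation is Q = Ksp.
Ce(OH)₃(s) ⇌ Ce³⁺(aq) + 3 OH⁻(aq)
Ksp = [Ce³⁺][OH⁻]^3 = [Ce³⁺](5.15×10⁻²)^3
[Ce³⁺] = 1.37×10⁻²⁰ / (5.15×10⁻²)^3 = 1.00×10⁻¹⁶
[Ce³⁺] = 1.00×10⁻¹⁶ M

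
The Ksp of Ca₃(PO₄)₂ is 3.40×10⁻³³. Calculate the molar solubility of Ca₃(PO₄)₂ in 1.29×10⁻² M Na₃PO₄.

Ca₃(PO₄)₂(s) ⇌ 3 Ca²⁺(aq) + 2 PO₄³⁻(aq)
With PO₄³⁻ already at 1.29×10⁻² M and s small, take [PO₄³⁻] ≈ 1.29×10⁻² M and [Ca²⁺] = 3s.
Ksp = [Ca²⁺]^3[PO₄³⁻]^2 = (3s)^3(1.29×10⁻²)^2
(3s)^3 = 3.40×10⁻³³ / (1.29×10⁻²)^2 = 2.04×10⁻²⁹
s = 9.11×10⁻¹¹ M

9.11×10⁻¹¹ M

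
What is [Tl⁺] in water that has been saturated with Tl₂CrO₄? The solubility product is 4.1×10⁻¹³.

9.4×10⁻⁵ M

Tl₂CrO₄(s) ⇌ 2 Tl⁺(aq) + CrO₄²⁻(aq)
For each mole of Tl₂CrO₄ that dissolves per liter, [Tl⁺] = 2s and [CrO₄²⁻] = s; let s denote this solubility.
Ksp = [Tl⁺]^2[CrO₄²⁻] = (2s)^2 · s = 4s^3 = 4.1×10⁻¹³
s = 4.7×10⁻⁵ mol L⁻¹
[Tl⁺] = 2s = 9.4×10⁻⁵ mol L⁻¹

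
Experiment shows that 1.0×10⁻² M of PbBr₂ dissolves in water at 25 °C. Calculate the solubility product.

PbBr₂(s) ⇌ Pb²⁺(aq) + 2 Br⁻(aq)
Call the molar solubility s, so that [Pb²⁺] = s and [Br⁻] = 2s.
Ksp = [Pb²⁺][Br⁻]^2 = s · (2s)^2 = 4s^3
Ksp = 4 × (1.0×10⁻²)^3 = 4.0×10⁻⁶

Ksp = 4.0×10⁻⁶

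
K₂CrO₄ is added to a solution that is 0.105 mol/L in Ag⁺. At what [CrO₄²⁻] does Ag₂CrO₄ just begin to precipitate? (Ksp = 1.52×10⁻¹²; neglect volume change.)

Each salt precipitates once Q = Ksp for that salt.
Ag₂CrO₄(s) ⇌ 2 Ag⁺(aq) + CrO₄²⁻(aq)
Ksp = [Ag⁺]^2[CrO₄²⁻] = [CrO₄²⁻](0.105)^2
[CrO₄²⁻] = 1.52×10⁻¹² / (0.105)^2 = 1.38×10⁻¹⁰
[CrO₄²⁻] = 1.38×10⁻¹⁰ mol/L

1.38×10⁻¹⁰ M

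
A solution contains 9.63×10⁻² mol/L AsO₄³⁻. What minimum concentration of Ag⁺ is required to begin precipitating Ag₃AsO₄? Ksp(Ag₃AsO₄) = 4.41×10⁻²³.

A salt starts to precipitate once the ion product Q reaches its Ksp.
Ag₃AsO₄(s) ⇌ 3 Ag⁺(aq) + AsO₄³⁻(aq)
Ksp = [Ag⁺]^3[AsO₄³⁻] = [Ag⁺]^3(9.63×10⁻²)
[Ag⁺]^3 = 4.41×10⁻²³ / (9.63×10⁻²) = 4.58×10⁻²²
[Ag⁺] = 7.71×10⁻⁸ mol/L

7.71×10⁻⁸ M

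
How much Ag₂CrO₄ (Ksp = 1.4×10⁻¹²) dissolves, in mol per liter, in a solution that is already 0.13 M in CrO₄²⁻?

Ag₂CrO₄(s) ⇌ 2 Ag⁺(aq) + CrO₄²⁻(aq)
CrO₄²⁻ is already present at 0.13 M. If s mol/L of Ag₂CrO₄ dissolves, [Ag⁺] = 2s while [CrO₄²⁻] ≈ 0.13 M.
Ksp = [Ag⁺]^2[CrO₄²⁻] = (2s)^2(0.13)
(2s)^2 = 1.4×10⁻¹² / (0.13) = 1.1×10⁻¹¹
s = 1.6×10⁻⁶ M

1.6×10⁻⁶ M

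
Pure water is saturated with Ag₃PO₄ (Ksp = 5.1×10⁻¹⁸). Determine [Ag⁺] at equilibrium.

6.3×10⁻⁵ M

Ag₃PO₄(s) ⇌ 3 Ag⁺(aq) + PO₄³⁻(aq)
Call the molar solubility s, so that [Ag⁺] = 3s and [PO₄³⁻] = s.
Ksp = [Ag⁺]^3[PO₄³⁻] = (3s)^3 · s = 27s^4 = 5.1×10⁻¹⁸
s = 2.1×10⁻⁵ M
[Ag⁺] = 3s = 6.3×10⁻⁵ M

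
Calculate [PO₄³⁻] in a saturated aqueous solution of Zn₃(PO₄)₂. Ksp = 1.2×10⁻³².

Zn₃(PO₄)₂(s) ⇌ 3 Zn²⁺(aq) + 2 PO₄³⁻(aq)
If s mol/L of Zn₃(PO₄)₂ dissolves, [Zn²⁺] = 3s and [PO₄³⁻] = 2s.
Ksp = [Zn²⁺]^3[PO₄³⁻]^2 = (3s)^3 · (2s)^2 = 108s^5 = 1.2×10⁻³²
s = 1.6×10⁻⁷ mol/L
[PO₄³⁻] = 2s = 3.2×10⁻⁷ mol/L

3.2×10⁻⁷ M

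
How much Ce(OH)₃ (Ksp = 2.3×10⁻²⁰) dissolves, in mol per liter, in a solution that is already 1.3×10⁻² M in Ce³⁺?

4.0×10⁻⁷ M

Ce(OH)₃(s) ⇌ Ce³⁺(aq) + 3 OH⁻(aq)
Ce³⁺ is already present at 1.3×10⁻² M. If s mol/L of Ce(OH)₃ dissolves, [OH⁻] = 3s while [Ce³⁺] ≈ 1.3×10⁻² M.
Ksp = [Ce³⁺][OH⁻]^3 = (1.3×10⁻²)(3s)^3
(3s)^3 = 2.3×10⁻²⁰ / (1.3×10⁻²) = 1.8×10⁻¹⁸
s = 4.0×10⁻⁷ M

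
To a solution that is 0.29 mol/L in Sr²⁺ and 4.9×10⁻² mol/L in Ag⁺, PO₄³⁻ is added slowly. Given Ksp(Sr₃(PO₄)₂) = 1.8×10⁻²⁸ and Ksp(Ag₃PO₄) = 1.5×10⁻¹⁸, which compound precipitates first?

Ag₃PO₄

Precipitation of each salt begins when its ion product equals Ksp.
For Sr₃(PO₄)₂: [PO₄³⁻] = (Ksp/[Sr²⁺]^3)^(1/2) = 8.6×10⁻¹⁴ mol/L
For Ag₃PO₄: [PO₄³⁻] = (Ksp/[Ag⁺]^3) = 1.3×10⁻¹⁴ mol/L
Ag₃PO₄ requires the lower [PO₄³⁻], so it precipitates first.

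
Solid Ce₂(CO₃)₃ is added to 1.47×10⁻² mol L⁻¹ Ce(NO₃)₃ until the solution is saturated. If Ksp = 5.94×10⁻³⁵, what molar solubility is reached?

2.17×10⁻¹¹ M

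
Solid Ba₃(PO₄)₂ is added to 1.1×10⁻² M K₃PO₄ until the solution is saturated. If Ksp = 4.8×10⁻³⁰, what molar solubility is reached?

Ba₃(PO₄)₂(s) ⇌ 3 Ba²⁺(aq) + 2 PO₄³⁻(aq)
PO₄³⁻ is already present at 1.1×10⁻² M. If s mol/L of Ba₃(PO₄)₂ dissolves, [Ba²⁺] = 3s while [PO₄³⁻] ≈ 1.1×10⁻² M.
Ksp = [Ba²⁺]^3[PO₄³⁻]^2 = (3s)^3(1.1×10⁻²)^2
(3s)^3 = 4.8×10⁻³⁰ / (1.1×10⁻²)^2 = 4.0×10⁻²⁶
s = 1.1×10⁻⁹ M

1.1×10⁻⁹ M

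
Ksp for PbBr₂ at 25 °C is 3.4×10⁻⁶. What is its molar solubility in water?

PbBr₂(s) ⇌ Pb²⁺(aq) + 2 Br⁻(aq)
For each mole of PbBr₂ that dissolves per liter, [Pb²⁺] = s and [Br⁻] = 2s; let s denote this solubility.
Ksp = [Pb²⁺][Br⁻]^2 = s · (2s)^2 = 4s^3
4s^3 = 3.4×10⁻⁶  ⇒  s^3 = 8.5×10⁻⁷
s = 9.5×10⁻³ mol/L

9.5×10⁻³ M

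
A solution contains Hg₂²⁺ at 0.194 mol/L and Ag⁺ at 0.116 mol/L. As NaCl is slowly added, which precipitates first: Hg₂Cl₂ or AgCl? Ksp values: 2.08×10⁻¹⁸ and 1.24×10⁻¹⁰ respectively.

AgCl

Each salt precipitates once Q = Ksp for that salt.
For Hg₂Cl₂: [Cl⁻] = (Ksp/[Hg₂²⁺])^(1/2) = 3.27×10⁻⁹ mol/L
For AgCl: [Cl⁻] = (Ksp/[Ag⁺]) = 1.07×10⁻⁹ mol/L
Since AgCl needs less Cl⁻ to reach saturation, it precipitates first.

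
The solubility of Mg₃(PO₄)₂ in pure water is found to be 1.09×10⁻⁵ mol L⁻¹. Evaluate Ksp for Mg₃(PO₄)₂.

Ksp = 1.66×10⁻²³

Mg₃(PO₄)₂(s) ⇌ 3 Mg²⁺(aq) + 2 PO₄³⁻(aq)
Call the molar solubility s, so that [Mg²⁺] = 3s and [PO₄³⁻] = 2s.
Ksp = [Mg²⁺]^3[PO₄³⁻]^2 = (3s)^3 · (2s)^2 = 108s^5
Ksp = 108 × (1.09×10⁻⁵)^5 = 1.66×10⁻²³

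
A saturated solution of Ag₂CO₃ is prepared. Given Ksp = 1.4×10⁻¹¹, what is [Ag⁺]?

Ag₂CO₃(s) ⇌ 2 Ag⁺(aq) + CO₃²⁻(aq)
With molar solubility s: [Ag⁺] = 2s, [CO₃²⁻] = s.
Ksp = [Ag⁺]^2[CO₃²⁻] = (2s)^2 · s = 4s^3 = 1.4×10⁻¹¹
s = 1.5×10⁻⁴ M
[Ag⁺] = 2s = 3.0×10⁻⁴ M

3.0×10⁻⁴ M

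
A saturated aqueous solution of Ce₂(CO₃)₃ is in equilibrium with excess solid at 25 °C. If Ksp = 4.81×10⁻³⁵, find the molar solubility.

5.37×10⁻⁸ M

Ce₂(CO₃)₃(s) ⇌ 2 Ce³⁺(aq) + 3 CO₃²⁻(aq)
With molar solubility s: [Ce³⁺] = 2s, [CO₃²⁻] = 3s.
Ksp = [Ce³⁺]^2[CO₃²⁻]^3 = (2s)^2 · (3s)^3 = 108s^5
108s^5 = 4.81×10⁻³⁵  ⇒  s^5 = 4.45×10⁻³⁷
Taking the 5th root, s = 5.37×10⁻⁸ M.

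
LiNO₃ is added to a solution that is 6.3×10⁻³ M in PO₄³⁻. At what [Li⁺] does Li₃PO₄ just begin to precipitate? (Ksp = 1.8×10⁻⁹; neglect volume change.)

Precipitation of each salt begins when its ion product equals Ksp.
Li₃PO₄(s) ⇌ 3 Li⁺(aq) + PO₄³⁻(aq)
Ksp = [Li⁺]^3[PO₄³⁻] = [Li⁺]^3(6.3×10⁻³)
[Li⁺]^3 = 1.8×10⁻⁹ / (6.3×10⁻³) = 2.9×10⁻⁷
[Li⁺] = 6.6×10⁻³ M

6.6×10⁻³ M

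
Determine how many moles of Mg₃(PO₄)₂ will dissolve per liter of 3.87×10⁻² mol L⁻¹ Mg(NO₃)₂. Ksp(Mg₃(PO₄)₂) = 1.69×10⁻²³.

Mg₃(PO₄)₂(s) ⇌ 3 Mg²⁺(aq) + 2 PO₄³⁻(aq)
With Mg²⁺ already at 3.87×10⁻² mol L⁻¹ and s small, take [Mg²⁺] ≈ 3.87×10⁻² mol L⁻¹ and [PO₄³⁻] = 2s.
Ksp = [Mg²⁺]^3[PO₄³⁻]^2 = (3.87×10⁻²)^3(2s)^2
(2s)^2 = 1.69×10⁻²³ / (3.87×10⁻²)^3 = 2.92×10⁻¹⁹
s = 2.70×10⁻¹⁰ mol L⁻¹

2.70×10⁻¹⁰ M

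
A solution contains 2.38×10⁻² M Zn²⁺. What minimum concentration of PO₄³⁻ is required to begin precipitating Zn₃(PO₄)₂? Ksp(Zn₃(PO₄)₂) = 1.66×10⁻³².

Precipitation of each salt begins when its ion product equals Ksp.
Zn₃(PO₄)₂(s) ⇌ 3 Zn²⁺(aq) + 2 PO₄³⁻(aq)
Ksp = [Zn²⁺]^3[PO₄³⁻]^2 = [PO₄³⁻]^2(2.38×10⁻²)^3
[PO₄³⁻]^2 = 1.66×10⁻³² / (2.38×10⁻²)^3 = 1.23×10⁻²⁷
[PO₄³⁻] = 3.51×10⁻¹⁴ M

3.51×10⁻¹⁴ M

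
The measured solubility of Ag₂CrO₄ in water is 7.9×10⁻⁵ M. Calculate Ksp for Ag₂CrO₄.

Ag₂CrO₄(s) ⇌ 2 Ag⁺(aq) + CrO₄²⁻(aq)
With molar solubility s: [Ag⁺] = 2s, [CrO₄²⁻] = s.
Ksp = [Ag⁺]^2[CrO₄²⁻] = (2s)^2 · s = 4s^3
Ksp = 4 × (7.9×10⁻⁵)^3 = 2.0×10⁻¹²

Ksp = 2.0×10⁻¹²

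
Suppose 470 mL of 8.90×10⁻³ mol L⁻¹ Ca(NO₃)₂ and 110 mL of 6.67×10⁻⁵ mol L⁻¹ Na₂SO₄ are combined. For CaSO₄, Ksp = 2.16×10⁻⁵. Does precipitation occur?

After mixing, V = 470 mL + 110 mL = 580 mL.
[Ca²⁺] = (8.90×10⁻³)(470)/580 = 7.21×10⁻³ mol L⁻¹
[SO₄²⁻] = (6.67×10⁻⁵)(110)/580 = 1.27×10⁻⁵ mol L⁻¹
Q = [Ca²⁺][SO₄²⁻] = 9.12×10⁻⁸
Q = 9.12×10⁻⁸ < Ksp = 2.16×10⁻⁵, so the solution is unsaturated and no precipitate forms.

No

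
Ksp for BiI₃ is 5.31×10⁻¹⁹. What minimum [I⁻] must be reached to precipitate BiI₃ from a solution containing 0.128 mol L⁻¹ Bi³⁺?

A salt starts to precipitate once the ion product Q reaches its Ksp.
BiI₃(s) ⇌ Bi³⁺(aq) + 3 I⁻(aq)
Ksp = [Bi³⁺][I⁻]^3 = [I⁻]^3(0.128)
[I⁻]^3 = 5.31×10⁻¹⁹ / (0.128) = 4.15×10⁻¹⁸
[I⁻] = 1.61×10⁻⁶ mol L⁻¹

1.61×10⁻⁶ M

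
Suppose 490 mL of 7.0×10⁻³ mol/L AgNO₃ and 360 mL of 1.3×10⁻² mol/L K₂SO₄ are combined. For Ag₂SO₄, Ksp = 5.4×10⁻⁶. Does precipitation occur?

No

After mixing, V = 490 mL + 360 mL = 850 mL.
[Ag⁺] = (7.0×10⁻³)(490)/850 = 4.0×10⁻³ mol/L
[SO₄²⁻] = (1.3×10⁻²)(360)/850 = 5.5×10⁻³ mol/L
Q = [Ag⁺]^2[SO₄²⁻] = 9.0×10⁻⁸
Since Q (9.0×10⁻⁸) is less than Ksp (5.4×10⁻⁶), no Ag₂SO₄ precipitates.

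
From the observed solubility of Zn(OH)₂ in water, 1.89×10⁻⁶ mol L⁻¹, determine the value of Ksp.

Zn(OH)₂(s) ⇌ Zn²⁺(aq) + 2 OH⁻(aq)
If s mol/L of Zn(OH)₂ dissolves, [Zn²⁺] = s and [OH⁻] = 2s.
Ksp = [Zn²⁺][OH⁻]^2 = s · (2s)^2 = 4s^3
Ksp = 4 × (1.89×10⁻⁶)^3 = 2.70×10⁻¹⁷

Ksp = 2.70×10⁻¹⁷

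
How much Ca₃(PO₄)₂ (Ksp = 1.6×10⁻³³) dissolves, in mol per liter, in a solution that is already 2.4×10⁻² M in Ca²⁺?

5.4×10⁻¹⁵ M

Ca₃(PO₄)₂(s) ⇌ 3 Ca²⁺(aq) + 2 PO₄³⁻(aq)
Let s be the solubility of Ca₃(PO₄)₂ here. The common ion gives [Ca²⁺] ≈ 2.4×10⁻² M, and [PO₄³⁻] = 2s.
Ksp = [Ca²⁺]^3[PO₄³⁻]^2 = (2.4×10⁻²)^3(2s)^2
(2s)^2 = 1.6×10⁻³³ / (2.4×10⁻²)^3 = 1.2×10⁻²⁸
s = 5.4×10⁻¹⁵ M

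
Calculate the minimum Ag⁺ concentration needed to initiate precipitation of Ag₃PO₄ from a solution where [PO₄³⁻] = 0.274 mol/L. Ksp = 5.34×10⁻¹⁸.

A salt starts to precipitate once the ion product Q reaches its Ksp.
Ag₃PO₄(s) ⇌ 3 Ag⁺(aq) + PO₄³⁻(aq)
Ksp = [Ag⁺]^3[PO₄³⁻] = [Ag⁺]^3(0.274)
[Ag⁺]^3 = 5.34×10⁻¹⁸ / (0.274) = 1.95×10⁻¹⁷
[Ag⁺] = 2.69×10⁻⁶ mol/L

2.69×10⁻⁶ M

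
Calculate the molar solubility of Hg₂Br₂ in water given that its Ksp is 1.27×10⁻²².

Hg₂Br₂(s) ⇌ Hg₂²⁺(aq) + 2 Br⁻(aq)
With molar solubility s: [Hg₂²⁺] = s, [Br⁻] = 2s.
Ksp = [Hg₂²⁺][Br⁻]^2 = s · (2s)^2 = 4s^3
4s^3 = 1.27×10⁻²²  ⇒  s^3 = 3.18×10⁻²³
s = 3.17×10⁻⁸ mol L⁻¹

3.17×10⁻⁸ M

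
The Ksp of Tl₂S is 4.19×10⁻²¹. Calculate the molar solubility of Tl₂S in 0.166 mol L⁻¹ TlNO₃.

1.52×10⁻¹⁹ M

Tl₂S(s) ⇌ 2 Tl⁺(aq) + S²⁻(aq)
With Tl⁺ already at 0.166 mol L⁻¹ and s small, take [Tl⁺] ≈ 0.166 mol L⁻¹ and [S²⁻] = s.
Ksp = [Tl⁺]^2[S²⁻] = (0.166)^2s
s = 4.19×10⁻²¹ / (0.166)^2 = 1.52×10⁻¹⁹
s = 1.52×10⁻¹⁹ mol L⁻¹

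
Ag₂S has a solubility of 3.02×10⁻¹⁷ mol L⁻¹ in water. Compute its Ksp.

Ksp = 1.10×10⁻⁴⁹

Ag₂S(s) ⇌ 2 Ag⁺(aq) + S²⁻(aq)
Call the molar solubility s, so that [Ag⁺] = 2s and [S²⁻] = s.
Ksp = [Ag⁺]^2[S²⁻] = (2s)^2 · s = 4s^3
Ksp = 4 × (3.02×10⁻¹⁷)^3 = 1.10×10⁻⁴⁹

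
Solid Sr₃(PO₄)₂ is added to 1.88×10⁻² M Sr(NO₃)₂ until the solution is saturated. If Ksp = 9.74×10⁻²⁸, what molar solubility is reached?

6.05×10⁻¹² M

Sr₃(PO₄)₂(s) ⇌ 3 Sr²⁺(aq) + 2 PO₄³⁻(aq)
With Sr²⁺ already at 1.88×10⁻² M and s small, take [Sr²⁺] ≈ 1.88×10⁻² M and [PO₄³⁻] = 2s.
Ksp = [Sr²⁺]^3[PO₄³⁻]^2 = (1.88×10⁻²)^3(2s)^2
(2s)^2 = 9.74×10⁻²⁸ / (1.88×10⁻²)^3 = 1.47×10⁻²²
s = 6.05×10⁻¹² M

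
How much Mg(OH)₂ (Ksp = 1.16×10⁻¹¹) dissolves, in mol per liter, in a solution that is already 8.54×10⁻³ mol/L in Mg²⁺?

1.84×10⁻⁵ M

Mg(OH)₂(s) ⇌ Mg²⁺(aq) + 2 OH⁻(aq)
Let s be the solubility of Mg(OH)₂ here. The common ion gives [Mg²⁺] ≈ 8.54×10⁻³ mol/L, and [OH⁻] = 2s.
Ksp = [Mg²⁺][OH⁻]^2 = (8.54×10⁻³)(2s)^2
(2s)^2 = 1.16×10⁻¹¹ / (8.54×10⁻³) = 1.36×10⁻⁹
s = 1.84×10⁻⁵ mol/L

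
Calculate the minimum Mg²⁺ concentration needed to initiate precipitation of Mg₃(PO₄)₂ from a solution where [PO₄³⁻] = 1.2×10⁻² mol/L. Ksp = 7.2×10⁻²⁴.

3.7×10⁻⁷ M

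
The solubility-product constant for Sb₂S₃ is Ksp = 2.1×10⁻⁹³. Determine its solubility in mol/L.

1.1×10⁻¹⁹ M

Sb₂S₃(s) ⇌ 2 Sb³⁺(aq) + 3 S²⁻(aq)
With molar solubility s: [Sb³⁺] = 2s, [S²⁻] = 3s.
Ksp = [Sb³⁺]^2[S²⁻]^3 = (2s)^2 · (3s)^3 = 108s^5
108s^5 = 2.1×10⁻⁹³  ⇒  s^5 = 1.9×10⁻⁹⁵
s = 1.1×10⁻¹⁹ M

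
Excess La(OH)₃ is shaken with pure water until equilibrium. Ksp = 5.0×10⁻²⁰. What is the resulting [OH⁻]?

2.0×10⁻⁵ M

La(OH)₃(s) ⇌ La³⁺(aq) + 3 OH⁻(aq)
With molar solubility s: [La³⁺] = s, [OH⁻] = 3s.
Ksp = [La³⁺][OH⁻]^3 = s · (3s)^3 = 27s^4 = 5.0×10⁻²⁰
s = 6.6×10⁻⁶ mol L⁻¹
[OH⁻] = 3s = 2.0×10⁻⁵ mol L⁻¹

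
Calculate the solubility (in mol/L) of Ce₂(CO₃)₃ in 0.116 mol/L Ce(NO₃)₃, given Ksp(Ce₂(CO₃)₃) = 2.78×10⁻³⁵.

Ce₂(CO₃)₃(s) ⇌ 2 Ce³⁺(aq) + 3 CO₃²⁻(aq)
With Ce³⁺ already at 0.116 mol/L and s small, take [Ce³⁺] ≈ 0.116 mol/L and [CO₃²⁻] = 3s.
Ksp = [Ce³⁺]^2[CO₃²⁻]^3 = (0.116)^2(3s)^3
(3s)^3 = 2.78×10⁻³⁵ / (0.116)^2 = 2.07×10⁻³³
s = 4.25×10⁻¹² mol/L

4.25×10⁻¹² M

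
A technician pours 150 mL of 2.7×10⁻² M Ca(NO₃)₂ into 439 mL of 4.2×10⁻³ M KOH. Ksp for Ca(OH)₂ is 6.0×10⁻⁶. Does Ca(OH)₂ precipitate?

The combined volume is 589 mL.
[Ca²⁺] = (2.7×10⁻²)(150)/589 = 6.9×10⁻³ M
[OH⁻] = (4.2×10⁻³)(439)/589 = 3.1×10⁻³ M
Q = [Ca²⁺][OH⁻]^2 = 6.7×10⁻⁸
Q = 6.7×10⁻⁸ < Ksp = 6.0×10⁻⁶, so the solution is unsaturated and no precipitate forms.

No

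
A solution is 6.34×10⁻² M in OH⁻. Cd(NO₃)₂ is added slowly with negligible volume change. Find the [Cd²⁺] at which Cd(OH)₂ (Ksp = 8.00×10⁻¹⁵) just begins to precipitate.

1.99×10⁻¹² M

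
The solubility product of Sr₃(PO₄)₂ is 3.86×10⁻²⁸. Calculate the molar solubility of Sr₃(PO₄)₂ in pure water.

Sr₃(PO₄)₂(s) ⇌ 3 Sr²⁺(aq) + 2 PO₄³⁻(aq)
Let s be the molar solubility. Then [Sr²⁺] = 3s and [PO₄³⁻] = 2s.
Ksp = [Sr²⁺]^3[PO₄³⁻]^2 = (3s)^3 · (2s)^2 = 108s^5
108s^5 = 3.86×10⁻²⁸  ⇒  s^5 = 3.57×10⁻³⁰
s = (3.57×10⁻³⁰)^(1/5) = 1.29×10⁻⁶ mol/L

1.29×10⁻⁶ M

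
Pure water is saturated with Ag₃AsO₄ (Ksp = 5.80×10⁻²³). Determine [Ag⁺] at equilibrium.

Ag₃AsO₄(s) ⇌ 3 Ag⁺(aq) + AsO₄³⁻(aq)
Let s be the molar solubility. Then [Ag⁺] = 3s and [AsO₄³⁻] = s.
Ksp = [Ag⁺]^3[AsO₄³⁻] = (3s)^3 · s = 27s^4 = 5.80×10⁻²³
s = 1.21×10⁻⁶ M
[Ag⁺] = 3s = 3.63×10⁻⁶ M

3.63×10⁻⁶ M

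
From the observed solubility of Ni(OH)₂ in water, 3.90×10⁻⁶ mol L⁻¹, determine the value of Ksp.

Ksp = 2.37×10⁻¹⁶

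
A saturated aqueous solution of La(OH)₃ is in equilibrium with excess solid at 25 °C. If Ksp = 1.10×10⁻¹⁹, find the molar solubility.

7.99×10⁻⁶ M

La(OH)₃(s) ⇌ La³⁺(aq) + 3 OH⁻(aq)
With molar solubility s: [La³⁺] = s, [OH⁻] = 3s.
Ksp = [La³⁺][OH⁻]^3 = s · (3s)^3 = 27s^4
27s^4 = 1.10×10⁻¹⁹  ⇒  s^4 = 4.07×10⁻²¹
Taking the 4th root, s = 7.99×10⁻⁶ mol/L.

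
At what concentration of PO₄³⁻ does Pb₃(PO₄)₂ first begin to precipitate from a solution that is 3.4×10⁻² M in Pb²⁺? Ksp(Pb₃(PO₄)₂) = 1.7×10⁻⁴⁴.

2.1×10⁻²⁰ M

The threshold for precipitation is Q = Ksp.
Pb₃(PO₄)₂(s) ⇌ 3 Pb²⁺(aq) + 2 PO₄³⁻(aq)
Ksp = [Pb²⁺]^3[PO₄³⁻]^2 = [PO₄³⁻]^2(3.4×10⁻²)^3
[PO₄³⁻]^2 = 1.7×10⁻⁴⁴ / (3.4×10⁻²)^3 = 4.3×10⁻⁴⁰
[PO₄³⁻] = 2.1×10⁻²⁰ M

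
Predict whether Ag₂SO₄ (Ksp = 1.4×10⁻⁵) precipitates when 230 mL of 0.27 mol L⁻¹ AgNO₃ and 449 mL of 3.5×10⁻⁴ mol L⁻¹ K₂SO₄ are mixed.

No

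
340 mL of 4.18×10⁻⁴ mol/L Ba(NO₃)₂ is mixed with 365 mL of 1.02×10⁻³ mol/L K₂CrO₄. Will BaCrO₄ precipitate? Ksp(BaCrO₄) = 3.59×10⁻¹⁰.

After mixing, V = 340 mL + 365 mL = 705 mL.
[Ba²⁺] = (4.18×10⁻⁴)(340)/705 = 2.02×10⁻⁴ mol/L
[CrO₄²⁻] = (1.02×10⁻³)(365)/705 = 5.28×10⁻⁴ mol/L
Q = [Ba²⁺][CrO₄²⁻] = 1.06×10⁻⁷
Q = 1.06×10⁻⁷ > Ksp = 3.59×10⁻¹⁰, so the solution is supersaturated and BaCrO₄ precipitates.

Yes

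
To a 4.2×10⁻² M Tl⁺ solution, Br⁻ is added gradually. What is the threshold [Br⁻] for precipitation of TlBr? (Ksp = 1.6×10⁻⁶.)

3.8×10⁻⁵ M

Each salt precipitates once Q = Ksp for that salt.
TlBr(s) ⇌ Tl⁺(aq) + Br⁻(aq)
Ksp = [Tl⁺][Br⁻] = [Br⁻](4.2×10⁻²)
[Br⁻] = 1.6×10⁻⁶ / (4.2×10⁻²) = 3.8×10⁻⁵
[Br⁻] = 3.8×10⁻⁵ M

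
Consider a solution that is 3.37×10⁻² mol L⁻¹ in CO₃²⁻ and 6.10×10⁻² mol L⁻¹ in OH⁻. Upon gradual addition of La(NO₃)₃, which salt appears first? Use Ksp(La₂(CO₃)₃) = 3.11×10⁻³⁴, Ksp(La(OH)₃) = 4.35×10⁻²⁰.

A salt starts to precipitate once the ion product Q reaches its Ksp.
For La₂(CO₃)₃: [La³⁺] = (Ksp/[CO₃²⁻]^3)^(1/2) = 2.85×10⁻¹⁵ mol L⁻¹
For La(OH)₃: [La³⁺] = (Ksp/[OH⁻]^3) = 1.92×10⁻¹⁶ mol L⁻¹
La(OH)₃ requires the lower [La³⁺], so it precipitates first.

La(OH)₃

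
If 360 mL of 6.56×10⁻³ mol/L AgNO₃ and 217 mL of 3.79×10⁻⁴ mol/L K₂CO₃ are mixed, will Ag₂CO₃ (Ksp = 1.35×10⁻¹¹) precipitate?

After mixing, V = 360 mL + 217 mL = 577 mL.
[Ag⁺] = (6.56×10⁻³)(360)/577 = 4.09×10⁻³ mol/L
[CO₃²⁻] = (3.79×10⁻⁴)(217)/577 = 1.43×10⁻⁴ mol/L
Q = [Ag⁺]^2[CO₃²⁻] = 2.39×10⁻⁹
Q = 2.39×10⁻⁹ > Ksp = 1.35×10⁻¹¹, so the solution is supersaturated and Ag₂CO₃ precipitates.

Yes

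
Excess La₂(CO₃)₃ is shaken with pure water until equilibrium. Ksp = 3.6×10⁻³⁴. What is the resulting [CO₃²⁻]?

2.4×10⁻⁷ M

La₂(CO₃)₃(s) ⇌ 2 La³⁺(aq) + 3 CO₃²⁻(aq)
Let s be the molar solubility. Then [La³⁺] = 2s and [CO₃²⁻] = 3s.
Ksp = [La³⁺]^2[CO₃²⁻]^3 = (2s)^2 · (3s)^3 = 108s^5 = 3.6×10⁻³⁴
s = 8.0×10⁻⁸ M
[CO₃²⁻] = 3s = 2.4×10⁻⁷ M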